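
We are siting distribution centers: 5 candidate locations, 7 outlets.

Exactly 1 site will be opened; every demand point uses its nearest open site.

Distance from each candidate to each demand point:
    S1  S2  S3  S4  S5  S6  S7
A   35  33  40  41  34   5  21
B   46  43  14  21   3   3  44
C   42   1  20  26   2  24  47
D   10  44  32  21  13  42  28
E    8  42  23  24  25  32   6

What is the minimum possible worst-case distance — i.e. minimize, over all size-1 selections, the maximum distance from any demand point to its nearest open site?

41

Open {A}.
  Farthest demand point is S4 at distance 41 (to A); all others are ≤ 41.
With {E} the worst case is 42.
With {D} the worst case is 44.
No size-1 selection achieves below 41.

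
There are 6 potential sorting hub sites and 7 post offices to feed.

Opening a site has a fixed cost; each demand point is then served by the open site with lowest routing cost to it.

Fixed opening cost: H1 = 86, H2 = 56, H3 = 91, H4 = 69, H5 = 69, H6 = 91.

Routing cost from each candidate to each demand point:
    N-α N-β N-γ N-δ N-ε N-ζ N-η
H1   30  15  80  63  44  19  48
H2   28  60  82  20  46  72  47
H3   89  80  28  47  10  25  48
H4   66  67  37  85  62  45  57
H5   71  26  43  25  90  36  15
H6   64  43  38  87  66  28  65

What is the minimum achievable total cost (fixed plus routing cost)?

Open {H2, H5}: assign each demand point to its cheapest open site.
  N-α→H2 28, N-β→H5 26, N-γ→H5 43, N-δ→H2 20, N-ε→H2 46, N-ζ→H5 36, N-η→H5 15
  routing cost 214, fixed 125 → total 339.
Compare {H1, H5}: routing cost 191 + fixed 155 = 346.
Compare {H3, H5}: routing cost 200 + fixed 160 = 360.
Compare {H2, H3}: routing cost 218 + fixed 147 = 365.
All other subsets cost ≥ 346. Minimum total cost: 339.

339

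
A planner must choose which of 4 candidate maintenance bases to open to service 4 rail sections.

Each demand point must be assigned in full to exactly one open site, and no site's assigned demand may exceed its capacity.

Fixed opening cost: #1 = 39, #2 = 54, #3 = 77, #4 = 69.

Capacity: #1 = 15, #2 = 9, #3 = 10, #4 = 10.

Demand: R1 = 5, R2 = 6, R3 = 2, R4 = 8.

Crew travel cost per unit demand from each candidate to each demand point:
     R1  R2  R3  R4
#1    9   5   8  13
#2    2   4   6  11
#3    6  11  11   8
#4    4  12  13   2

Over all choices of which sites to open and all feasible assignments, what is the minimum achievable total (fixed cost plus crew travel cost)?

Open {#1, #4}; cheapest assignment that respects the capacities:
  #1 (cap 15, load 13): R1, R2, R3 — cost 5×9 + 6×5 + 2×8 = 91
  #4 (cap 10, load 8): R4 — cost 8×2 = 16
  Shipping 107, fixed 108 → total 215.
  Any other capacity-feasible assignment to {#1, #4} ships for at least 107.
Compare {#1, #2, #4}: its best feasible assignment gives total 230.
Compare {#1, #2}: its best feasible assignment gives total 249.
Every other set of open sites that can feasibly serve all demand totals ≥ 230 even under its best assignment. Minimum: 215.

215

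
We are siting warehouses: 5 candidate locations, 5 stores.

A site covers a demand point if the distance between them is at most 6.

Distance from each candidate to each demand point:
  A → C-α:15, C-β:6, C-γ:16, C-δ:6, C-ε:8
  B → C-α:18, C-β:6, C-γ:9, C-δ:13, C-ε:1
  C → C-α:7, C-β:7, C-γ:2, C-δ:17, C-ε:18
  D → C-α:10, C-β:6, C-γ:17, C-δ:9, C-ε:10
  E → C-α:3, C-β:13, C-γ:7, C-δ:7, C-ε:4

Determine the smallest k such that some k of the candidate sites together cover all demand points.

3

Coverage sets (demand points within 6 of each site):
  A: {C-β, C-δ}
  B: {C-β, C-ε}
  C: {C-γ}
  D: {C-β}
  E: {C-α, C-ε}
No 2 sites suffice: every size-2 union leaves at least one demand point uncovered.
But {A, C, E} covers everything, so the minimum is 3.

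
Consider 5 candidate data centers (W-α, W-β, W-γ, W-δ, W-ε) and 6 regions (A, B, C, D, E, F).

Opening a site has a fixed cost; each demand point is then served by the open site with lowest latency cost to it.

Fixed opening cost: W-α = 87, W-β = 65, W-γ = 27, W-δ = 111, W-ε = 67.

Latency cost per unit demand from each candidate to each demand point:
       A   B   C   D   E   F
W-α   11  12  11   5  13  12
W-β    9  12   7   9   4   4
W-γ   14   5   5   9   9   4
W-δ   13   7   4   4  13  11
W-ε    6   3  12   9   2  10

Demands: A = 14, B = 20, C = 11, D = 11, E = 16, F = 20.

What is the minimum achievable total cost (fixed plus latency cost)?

504

Open {W-γ, W-ε}: assign each demand point to its cheapest open site.
  A→W-ε 14×6=84, B→W-ε 20×3=60, C→W-γ 11×5=55, D→W-γ 11×9=99, E→W-ε 16×2=32, F→W-γ 20×4=80
  latency cost 410, fixed 94 → total 504.
Compare {W-α, W-γ, W-ε}: latency cost 366 + fixed 181 = 547.
Compare {W-γ, W-δ, W-ε}: latency cost 344 + fixed 205 = 549.
Compare {W-β, W-ε}: latency cost 432 + fixed 132 = 564.
All other subsets cost ≥ 547. Minimum total cost: 504.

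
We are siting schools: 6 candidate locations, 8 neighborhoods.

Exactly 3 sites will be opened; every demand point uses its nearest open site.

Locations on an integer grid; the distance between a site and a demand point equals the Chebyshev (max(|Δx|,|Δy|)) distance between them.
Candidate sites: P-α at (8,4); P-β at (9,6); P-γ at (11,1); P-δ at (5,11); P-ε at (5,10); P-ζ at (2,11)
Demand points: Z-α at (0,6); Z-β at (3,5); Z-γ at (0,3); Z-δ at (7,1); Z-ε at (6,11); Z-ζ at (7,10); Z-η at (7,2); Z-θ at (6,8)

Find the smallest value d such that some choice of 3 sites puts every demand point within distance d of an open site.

7

Open {P-α, P-β, P-ε}.
  Farthest demand point is Z-γ at distance 7 (to P-ε); all others are ≤ 7.
With {P-α, P-γ, P-ε} the worst case is 7.
With {P-α, P-δ, P-ε} the worst case is 7.
No size-3 selection achieves below 7.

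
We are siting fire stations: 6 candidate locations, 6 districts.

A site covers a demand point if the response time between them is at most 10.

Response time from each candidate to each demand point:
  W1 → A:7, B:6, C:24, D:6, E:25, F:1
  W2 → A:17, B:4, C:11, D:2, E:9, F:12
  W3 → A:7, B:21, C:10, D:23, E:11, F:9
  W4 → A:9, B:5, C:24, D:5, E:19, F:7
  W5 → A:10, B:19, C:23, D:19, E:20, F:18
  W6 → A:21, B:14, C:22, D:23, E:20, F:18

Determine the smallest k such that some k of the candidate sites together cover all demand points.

2

Coverage sets (demand points within 10 of each site):
  W1: {A, B, D, F}
  W2: {B, D, E}
  W3: {A, C, F}
  W4: {A, B, D, F}
  W5: {A}
  W6: {}
No single site covers all 6 demand points.
But {W2, W3} covers everything, so the minimum is 2.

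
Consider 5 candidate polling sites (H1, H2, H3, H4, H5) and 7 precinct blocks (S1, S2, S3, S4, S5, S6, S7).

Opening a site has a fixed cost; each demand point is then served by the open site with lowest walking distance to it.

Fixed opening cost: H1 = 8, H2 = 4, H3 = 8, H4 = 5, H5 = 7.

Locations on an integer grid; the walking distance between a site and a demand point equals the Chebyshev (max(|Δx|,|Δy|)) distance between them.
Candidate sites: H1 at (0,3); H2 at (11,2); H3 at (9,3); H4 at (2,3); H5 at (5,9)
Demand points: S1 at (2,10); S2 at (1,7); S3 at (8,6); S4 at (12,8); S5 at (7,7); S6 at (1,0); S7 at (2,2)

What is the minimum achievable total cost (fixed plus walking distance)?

35

Open {H4, H5}: assign each demand point to its cheapest open site.
  S1→H5 3, S2→H4 4, S3→H5 3, S4→H5 7, S5→H5 2, S6→H4 3, S7→H4 1
  walking distance 23, fixed 12 → total 35.
Compare {H2, H4, H5}: walking distance 22 + fixed 16 = 38.
Compare {H1, H5}: walking distance 24 + fixed 15 = 39.
Compare {H2, H4}: walking distance 30 + fixed 9 = 39.
All other subsets cost ≥ 38. Minimum total cost: 35.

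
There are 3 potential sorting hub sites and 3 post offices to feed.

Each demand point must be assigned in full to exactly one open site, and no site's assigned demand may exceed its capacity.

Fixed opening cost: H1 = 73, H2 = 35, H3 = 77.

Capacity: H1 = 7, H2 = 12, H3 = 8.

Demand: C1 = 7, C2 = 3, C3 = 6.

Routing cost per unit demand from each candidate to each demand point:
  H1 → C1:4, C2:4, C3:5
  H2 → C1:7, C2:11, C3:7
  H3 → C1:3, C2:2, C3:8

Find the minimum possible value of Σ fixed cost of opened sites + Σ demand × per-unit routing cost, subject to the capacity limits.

Open {H2, H3}; cheapest assignment that respects the capacities:
  H2 (cap 12, load 9): C2, C3 — cost 3×11 + 6×7 = 75
  H3 (cap 8, load 7): C1 — cost 7×3 = 21
  Shipping 96, fixed 112 → total 208.
  Any other capacity-feasible assignment to {H2, H3} ships for at least 96.
Compare {H1, H2}: its best feasible assignment gives total 211.
Compare {H1, H2, H3}: its best feasible assignment gives total 260.
Every other set of open sites that can feasibly serve all demand totals ≥ 211 even under its best assignment. Minimum: 208.

208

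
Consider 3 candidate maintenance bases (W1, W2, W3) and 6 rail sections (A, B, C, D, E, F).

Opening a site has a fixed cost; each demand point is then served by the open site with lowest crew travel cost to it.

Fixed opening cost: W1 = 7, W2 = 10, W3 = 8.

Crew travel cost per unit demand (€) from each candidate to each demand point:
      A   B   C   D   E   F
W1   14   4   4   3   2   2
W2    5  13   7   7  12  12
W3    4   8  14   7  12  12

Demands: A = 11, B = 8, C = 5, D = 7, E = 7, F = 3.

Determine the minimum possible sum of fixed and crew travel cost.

152

Open {W1, W3}: assign each demand point to its cheapest open site.
  A→W3 11×4=44, B→W1 8×4=32, C→W1 5×4=20, D→W1 7×3=21, E→W1 7×2=14, F→W1 3×2=6
  crew travel cost 137, fixed 15 → total 152.
Compare {W1, W2, W3}: crew travel cost 137 + fixed 25 = 162.
Compare {W1, W2}: crew travel cost 148 + fixed 17 = 165.
Compare {W1}: crew travel cost 247 + fixed 7 = 254.
All other subsets cost ≥ 162. Minimum total cost: 152.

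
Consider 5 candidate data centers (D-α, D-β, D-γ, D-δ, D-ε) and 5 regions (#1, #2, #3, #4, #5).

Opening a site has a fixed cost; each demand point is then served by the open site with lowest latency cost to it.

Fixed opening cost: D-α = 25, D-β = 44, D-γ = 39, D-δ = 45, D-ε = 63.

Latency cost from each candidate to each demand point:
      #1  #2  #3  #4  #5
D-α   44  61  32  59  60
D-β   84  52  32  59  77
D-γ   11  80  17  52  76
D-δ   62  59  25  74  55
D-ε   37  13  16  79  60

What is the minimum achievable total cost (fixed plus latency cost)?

254

Open {D-γ, D-ε}: assign each demand point to its cheapest open site.
  #1→D-γ 11, #2→D-ε 13, #3→D-ε 16, #4→D-γ 52, #5→D-ε 60
  latency cost 152, fixed 102 → total 254.
Compare {D-α, D-γ}: latency cost 201 + fixed 64 = 265.
Compare {D-ε}: latency cost 205 + fixed 63 = 268.
Compare {D-α, D-ε}: latency cost 185 + fixed 88 = 273.
All other subsets cost ≥ 265. Minimum total cost: 254.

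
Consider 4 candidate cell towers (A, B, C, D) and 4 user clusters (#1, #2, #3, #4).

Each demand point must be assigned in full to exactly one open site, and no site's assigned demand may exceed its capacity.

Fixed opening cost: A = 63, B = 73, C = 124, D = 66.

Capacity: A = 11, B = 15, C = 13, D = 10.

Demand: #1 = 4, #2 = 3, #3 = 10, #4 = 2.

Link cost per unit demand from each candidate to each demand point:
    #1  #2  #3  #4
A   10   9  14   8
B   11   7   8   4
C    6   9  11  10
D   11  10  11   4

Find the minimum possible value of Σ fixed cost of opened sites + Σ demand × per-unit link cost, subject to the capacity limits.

Open {A, B}; cheapest assignment that respects the capacities:
  A (cap 11, load 4): #1 — cost 4×10 = 40
  B (cap 15, load 15): #2, #3, #4 — cost 3×7 + 10×8 + 2×4 = 109
  Shipping 149, fixed 136 → total 285.
  Any other capacity-feasible assignment to {A, B} ships for at least 149.
Compare {B, D}: its best feasible assignment gives total 292.
Compare {A, D}: its best feasible assignment gives total 322.
Every other set of open sites that can feasibly serve all demand totals ≥ 292 even under its best assignment. Minimum: 285.

285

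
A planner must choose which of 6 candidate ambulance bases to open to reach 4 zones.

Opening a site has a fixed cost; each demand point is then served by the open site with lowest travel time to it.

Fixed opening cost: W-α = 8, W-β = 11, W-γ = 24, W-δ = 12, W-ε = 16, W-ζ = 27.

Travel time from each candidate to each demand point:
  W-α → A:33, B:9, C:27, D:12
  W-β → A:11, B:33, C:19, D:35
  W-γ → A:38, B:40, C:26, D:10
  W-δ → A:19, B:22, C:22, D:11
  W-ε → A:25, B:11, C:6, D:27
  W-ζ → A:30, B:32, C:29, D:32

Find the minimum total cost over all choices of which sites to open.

70

Open {W-α, W-β}: assign each demand point to its cheapest open site.
  A→W-β 11, B→W-α 9, C→W-β 19, D→W-α 12
  travel time 51, fixed 19 → total 70.
Compare {W-α, W-β, W-ε}: travel time 38 + fixed 35 = 73.
Compare {W-δ, W-ε}: travel time 47 + fixed 28 = 75.
Compare {W-α, W-ε}: travel time 52 + fixed 24 = 76.
All other subsets cost ≥ 73. Minimum total cost: 70.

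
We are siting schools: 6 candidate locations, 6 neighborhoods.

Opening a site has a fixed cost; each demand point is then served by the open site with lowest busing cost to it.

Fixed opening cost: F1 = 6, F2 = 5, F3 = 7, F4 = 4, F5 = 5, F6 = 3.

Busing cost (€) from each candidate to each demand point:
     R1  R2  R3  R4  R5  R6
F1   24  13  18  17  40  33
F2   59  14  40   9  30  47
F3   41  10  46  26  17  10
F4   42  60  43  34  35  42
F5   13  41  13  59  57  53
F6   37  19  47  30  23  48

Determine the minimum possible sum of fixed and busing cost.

89

Open {F2, F3, F5}: assign each demand point to its cheapest open site.
  R1→F5 13, R2→F3 10, R3→F5 13, R4→F2 9, R5→F3 17, R6→F3 10
  busing cost 72, fixed 17 → total 89.
Compare {F2, F3, F5, F6}: busing cost 72 + fixed 20 = 92.
Compare {F2, F3, F4, F5}: busing cost 72 + fixed 21 = 93.
Compare {F1, F2, F3, F5}: busing cost 72 + fixed 23 = 95.
All other subsets cost ≥ 92. Minimum total cost: 89.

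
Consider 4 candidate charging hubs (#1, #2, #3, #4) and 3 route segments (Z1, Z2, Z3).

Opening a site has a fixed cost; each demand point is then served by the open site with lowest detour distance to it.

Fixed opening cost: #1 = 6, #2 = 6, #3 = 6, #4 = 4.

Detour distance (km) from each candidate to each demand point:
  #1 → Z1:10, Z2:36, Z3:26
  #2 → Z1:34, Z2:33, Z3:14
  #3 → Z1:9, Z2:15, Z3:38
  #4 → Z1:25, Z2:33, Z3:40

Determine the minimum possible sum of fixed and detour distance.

50

Open {#2, #3}: assign each demand point to its cheapest open site.
  Z1→#3 9, Z2→#3 15, Z3→#2 14
  detour distance 38, fixed 12 → total 50.
Compare {#2, #3, #4}: detour distance 38 + fixed 16 = 54.
Compare {#1, #2, #3}: detour distance 38 + fixed 18 = 56.
Compare {#1, #2, #3, #4}: detour distance 38 + fixed 22 = 60.
All other subsets cost ≥ 54. Minimum total cost: 50.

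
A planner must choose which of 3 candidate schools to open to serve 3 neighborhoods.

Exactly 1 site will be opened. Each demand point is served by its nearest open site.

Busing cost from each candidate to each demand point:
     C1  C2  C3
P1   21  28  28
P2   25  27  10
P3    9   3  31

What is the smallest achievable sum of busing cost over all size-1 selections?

43

Open {P3}.
  C1→P3 9, C2→P3 3, C3→P3 31  ⇒ total 43.
Compare {P2}: total 62.
Compare {P1}: total 77.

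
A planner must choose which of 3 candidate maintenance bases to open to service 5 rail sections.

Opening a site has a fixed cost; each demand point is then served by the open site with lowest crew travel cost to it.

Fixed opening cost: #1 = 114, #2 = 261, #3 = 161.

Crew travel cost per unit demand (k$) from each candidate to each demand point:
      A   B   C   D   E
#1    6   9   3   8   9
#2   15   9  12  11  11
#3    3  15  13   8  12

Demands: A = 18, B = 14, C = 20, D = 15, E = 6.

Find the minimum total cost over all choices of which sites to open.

Open {#1}: assign each demand point to its cheapest open site.
  A→#1 18×6=108, B→#1 14×9=126, C→#1 20×3=60, D→#1 15×8=120, E→#1 6×9=54
  crew travel cost 468, fixed 114 → total 582.
Compare {#1, #3}: crew travel cost 414 + fixed 275 = 689.
Compare {#1, #2}: crew travel cost 468 + fixed 375 = 843.
Compare {#3}: crew travel cost 716 + fixed 161 = 877.
All other subsets cost ≥ 689. Minimum total cost: 582.

582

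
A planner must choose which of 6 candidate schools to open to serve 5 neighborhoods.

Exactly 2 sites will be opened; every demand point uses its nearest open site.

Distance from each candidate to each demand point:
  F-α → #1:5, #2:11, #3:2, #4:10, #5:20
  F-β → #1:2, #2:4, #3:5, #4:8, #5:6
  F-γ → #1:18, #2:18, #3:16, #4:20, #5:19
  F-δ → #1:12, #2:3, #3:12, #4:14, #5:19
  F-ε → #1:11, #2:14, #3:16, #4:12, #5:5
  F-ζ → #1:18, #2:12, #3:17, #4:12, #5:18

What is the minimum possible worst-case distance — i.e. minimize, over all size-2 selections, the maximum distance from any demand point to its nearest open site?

Open {F-α, F-β}.
  Farthest demand point is #4 at distance 8 (to F-β); all others are ≤ 8.
With {F-β, F-γ} the worst case is 8.
With {F-β, F-δ} the worst case is 8.
No size-2 selection achieves below 8.

8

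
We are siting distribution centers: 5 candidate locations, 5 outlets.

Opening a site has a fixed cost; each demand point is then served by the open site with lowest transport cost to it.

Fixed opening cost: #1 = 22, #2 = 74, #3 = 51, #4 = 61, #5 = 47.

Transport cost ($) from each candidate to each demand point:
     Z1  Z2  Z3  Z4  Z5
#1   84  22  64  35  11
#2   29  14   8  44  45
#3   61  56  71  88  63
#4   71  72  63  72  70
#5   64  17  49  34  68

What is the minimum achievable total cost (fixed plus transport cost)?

Open {#1, #2}: assign each demand point to its cheapest open site.
  Z1→#2 29, Z2→#2 14, Z3→#2 8, Z4→#1 35, Z5→#1 11
  transport cost 97, fixed 96 → total 193.
Compare {#2}: transport cost 140 + fixed 74 = 214.
Compare {#1}: transport cost 216 + fixed 22 = 238.
Compare {#1, #2, #5}: transport cost 96 + fixed 143 = 239.
All other subsets cost ≥ 214. Minimum total cost: 193.

193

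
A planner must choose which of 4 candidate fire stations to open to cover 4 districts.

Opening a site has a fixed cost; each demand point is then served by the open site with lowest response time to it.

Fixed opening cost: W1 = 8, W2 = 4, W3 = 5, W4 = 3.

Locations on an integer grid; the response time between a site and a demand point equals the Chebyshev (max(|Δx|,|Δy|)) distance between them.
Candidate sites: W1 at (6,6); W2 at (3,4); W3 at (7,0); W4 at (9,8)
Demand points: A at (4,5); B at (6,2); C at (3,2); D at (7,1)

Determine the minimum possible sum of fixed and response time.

Open {W2}: assign each demand point to its cheapest open site.
  A→W2 1, B→W2 3, C→W2 2, D→W2 4
  response time 10, fixed 4 → total 14.
Compare {W2, W3}: response time 6 + fixed 9 = 15.
Compare {W3}: response time 12 + fixed 5 = 17.
Compare {W2, W4}: response time 10 + fixed 7 = 17.
All other subsets cost ≥ 15. Minimum total cost: 14.

14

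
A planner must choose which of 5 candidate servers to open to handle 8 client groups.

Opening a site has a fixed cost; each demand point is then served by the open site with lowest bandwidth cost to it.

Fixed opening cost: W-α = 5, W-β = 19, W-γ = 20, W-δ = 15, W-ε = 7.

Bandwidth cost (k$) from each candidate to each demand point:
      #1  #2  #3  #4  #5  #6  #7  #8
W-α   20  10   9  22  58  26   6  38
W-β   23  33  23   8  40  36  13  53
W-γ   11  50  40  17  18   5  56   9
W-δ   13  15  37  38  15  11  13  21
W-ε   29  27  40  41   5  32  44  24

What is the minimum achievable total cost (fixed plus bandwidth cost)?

104

Open {W-α, W-γ, W-ε}: assign each demand point to its cheapest open site.
  #1→W-γ 11, #2→W-α 10, #3→W-α 9, #4→W-γ 17, #5→W-ε 5, #6→W-γ 5, #7→W-α 6, #8→W-γ 9
  bandwidth cost 72, fixed 32 → total 104.
Compare {W-α, W-γ}: bandwidth cost 85 + fixed 25 = 110.
Compare {W-α, W-β, W-γ, W-ε}: bandwidth cost 63 + fixed 51 = 114.
Compare {W-α, W-γ, W-δ, W-ε}: bandwidth cost 72 + fixed 47 = 119.
All other subsets cost ≥ 110. Minimum total cost: 104.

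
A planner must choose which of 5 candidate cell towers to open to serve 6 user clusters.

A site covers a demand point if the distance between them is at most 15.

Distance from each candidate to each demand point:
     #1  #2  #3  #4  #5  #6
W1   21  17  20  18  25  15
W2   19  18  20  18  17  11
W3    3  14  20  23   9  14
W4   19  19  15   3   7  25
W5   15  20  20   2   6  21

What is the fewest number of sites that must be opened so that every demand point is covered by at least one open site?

Coverage sets (demand points within 15 of each site):
  W1: {#6}
  W2: {#6}
  W3: {#1, #2, #5, #6}
  W4: {#3, #4, #5}
  W5: {#1, #4, #5}
No single site covers all 6 demand points.
But {W3, W4} covers everything, so the minimum is 2.

2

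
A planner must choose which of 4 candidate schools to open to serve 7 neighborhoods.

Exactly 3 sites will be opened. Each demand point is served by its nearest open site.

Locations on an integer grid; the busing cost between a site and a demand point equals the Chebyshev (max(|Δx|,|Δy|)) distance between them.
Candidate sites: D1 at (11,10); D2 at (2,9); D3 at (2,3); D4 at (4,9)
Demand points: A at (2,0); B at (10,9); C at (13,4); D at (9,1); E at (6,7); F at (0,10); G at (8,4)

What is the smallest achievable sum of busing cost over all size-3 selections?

Open {D1, D3, D4}.
  A→D3 3, B→D1 1, C→D1 6, D→D3 7, E→D4 2, F→D4 4, G→D4 5  ⇒ total 28.
Compare {D1, D2, D3}: total 29.
Compare {D1, D2, D4}: total 33.
No size-3 selection does better; minimum is 28.

28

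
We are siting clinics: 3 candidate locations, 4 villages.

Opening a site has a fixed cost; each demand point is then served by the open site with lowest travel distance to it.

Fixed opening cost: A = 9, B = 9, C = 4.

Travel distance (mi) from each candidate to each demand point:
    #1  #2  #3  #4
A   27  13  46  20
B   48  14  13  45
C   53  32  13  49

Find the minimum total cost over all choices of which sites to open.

86

Open {A, C}: assign each demand point to its cheapest open site.
  #1→A 27, #2→A 13, #3→C 13, #4→A 20
  travel distance 73, fixed 13 → total 86.
Compare {A, B}: travel distance 73 + fixed 18 = 91.
Compare {A, B, C}: travel distance 73 + fixed 22 = 95.
Compare {A}: travel distance 106 + fixed 9 = 115.
All other subsets cost ≥ 91. Minimum total cost: 86.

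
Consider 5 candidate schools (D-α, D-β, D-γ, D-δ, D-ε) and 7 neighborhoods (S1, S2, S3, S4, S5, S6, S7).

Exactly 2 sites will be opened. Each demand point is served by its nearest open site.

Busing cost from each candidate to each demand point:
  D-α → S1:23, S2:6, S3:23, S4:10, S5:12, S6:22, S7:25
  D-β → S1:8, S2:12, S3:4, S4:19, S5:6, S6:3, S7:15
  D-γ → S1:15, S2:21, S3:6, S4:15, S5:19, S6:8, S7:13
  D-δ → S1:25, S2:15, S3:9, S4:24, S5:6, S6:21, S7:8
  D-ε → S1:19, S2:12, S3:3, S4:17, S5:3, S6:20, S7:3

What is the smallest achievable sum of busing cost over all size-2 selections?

49

Open {D-β, D-ε}.
  S1→D-β 8, S2→D-β 12, S3→D-ε 3, S4→D-ε 17, S5→D-ε 3, S6→D-β 3, S7→D-ε 3  ⇒ total 49.
Compare {D-α, D-β}: total 52.
Compare {D-γ, D-ε}: total 59.
No size-2 selection does better; minimum is 49.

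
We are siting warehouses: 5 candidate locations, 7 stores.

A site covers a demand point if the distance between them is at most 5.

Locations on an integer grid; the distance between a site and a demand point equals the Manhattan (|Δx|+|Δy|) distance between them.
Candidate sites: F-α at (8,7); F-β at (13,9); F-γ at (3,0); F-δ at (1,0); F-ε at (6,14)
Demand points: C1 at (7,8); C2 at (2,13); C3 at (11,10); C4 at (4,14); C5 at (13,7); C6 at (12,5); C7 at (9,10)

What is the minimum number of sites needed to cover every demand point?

3

Coverage sets (demand points within 5 of each site):
  F-α: {C1, C5, C7}
  F-β: {C3, C5, C6, C7}
  F-γ: {}
  F-δ: {}
  F-ε: {C2, C4}
No 2 sites suffice: every size-2 union leaves at least one demand point uncovered.
But {F-α, F-β, F-ε} covers everything, so the minimum is 3.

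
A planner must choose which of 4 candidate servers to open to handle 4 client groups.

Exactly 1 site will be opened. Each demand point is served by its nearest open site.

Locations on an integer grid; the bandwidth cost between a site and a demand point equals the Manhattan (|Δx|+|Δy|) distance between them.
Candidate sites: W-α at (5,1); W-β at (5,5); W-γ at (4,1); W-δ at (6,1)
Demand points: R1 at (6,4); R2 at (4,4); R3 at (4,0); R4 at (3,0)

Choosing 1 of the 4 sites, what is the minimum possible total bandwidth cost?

11

Open {W-γ}.
  R1→W-γ 5, R2→W-γ 3, R3→W-γ 1, R4→W-γ 2  ⇒ total 11.
Compare {W-α}: total 13.
Compare {W-δ}: total 15.
No size-1 selection does better; minimum is 11.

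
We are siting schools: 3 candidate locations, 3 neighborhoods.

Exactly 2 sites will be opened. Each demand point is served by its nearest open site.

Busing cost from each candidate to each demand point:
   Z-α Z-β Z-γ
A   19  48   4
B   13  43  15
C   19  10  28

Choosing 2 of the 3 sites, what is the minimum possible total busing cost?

33

Open {A, C}.
  Z-α→A 19, Z-β→C 10, Z-γ→A 4  ⇒ total 33.
Compare {B, C}: total 38.
Compare {A, B}: total 60.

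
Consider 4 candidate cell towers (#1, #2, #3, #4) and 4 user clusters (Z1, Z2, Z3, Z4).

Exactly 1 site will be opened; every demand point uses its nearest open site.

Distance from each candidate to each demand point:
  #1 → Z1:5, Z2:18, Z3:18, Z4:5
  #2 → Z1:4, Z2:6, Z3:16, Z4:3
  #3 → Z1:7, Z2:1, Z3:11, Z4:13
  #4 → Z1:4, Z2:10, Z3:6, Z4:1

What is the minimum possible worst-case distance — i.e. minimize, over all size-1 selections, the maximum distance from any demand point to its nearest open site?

10

Open {#4}.
  Farthest demand point is Z2 at distance 10 (to #4); all others are ≤ 10.
With {#3} the worst case is 13.
With {#2} the worst case is 16.
No size-1 selection achieves below 10.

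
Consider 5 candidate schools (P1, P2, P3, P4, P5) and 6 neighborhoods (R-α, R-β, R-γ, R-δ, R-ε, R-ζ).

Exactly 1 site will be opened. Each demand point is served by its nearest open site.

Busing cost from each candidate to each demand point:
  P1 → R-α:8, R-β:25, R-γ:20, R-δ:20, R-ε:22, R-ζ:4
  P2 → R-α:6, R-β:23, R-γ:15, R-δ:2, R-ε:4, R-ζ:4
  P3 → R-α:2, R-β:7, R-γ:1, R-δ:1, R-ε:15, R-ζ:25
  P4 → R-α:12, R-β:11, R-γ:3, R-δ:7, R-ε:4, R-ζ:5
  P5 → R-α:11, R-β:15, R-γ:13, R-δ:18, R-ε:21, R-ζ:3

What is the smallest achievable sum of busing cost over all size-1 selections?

42

Open {P4}.
  R-α→P4 12, R-β→P4 11, R-γ→P4 3, R-δ→P4 7, R-ε→P4 4, R-ζ→P4 5  ⇒ total 42.
Compare {P3}: total 51.
Compare {P2}: total 54.
No size-1 selection does better; minimum is 42.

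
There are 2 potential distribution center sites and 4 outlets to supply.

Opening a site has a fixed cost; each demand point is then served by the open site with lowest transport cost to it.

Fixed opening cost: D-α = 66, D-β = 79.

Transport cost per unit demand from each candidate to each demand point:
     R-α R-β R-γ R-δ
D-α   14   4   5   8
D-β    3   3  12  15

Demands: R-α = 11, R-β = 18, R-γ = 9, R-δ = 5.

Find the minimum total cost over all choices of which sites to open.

317

Open {D-α, D-β}: assign each demand point to its cheapest open site.
  R-α→D-β 11×3=33, R-β→D-β 18×3=54, R-γ→D-α 9×5=45, R-δ→D-α 5×8=40
  transport cost 172, fixed 145 → total 317.
Compare {D-β}: transport cost 270 + fixed 79 = 349.
Compare {D-α}: transport cost 311 + fixed 66 = 377.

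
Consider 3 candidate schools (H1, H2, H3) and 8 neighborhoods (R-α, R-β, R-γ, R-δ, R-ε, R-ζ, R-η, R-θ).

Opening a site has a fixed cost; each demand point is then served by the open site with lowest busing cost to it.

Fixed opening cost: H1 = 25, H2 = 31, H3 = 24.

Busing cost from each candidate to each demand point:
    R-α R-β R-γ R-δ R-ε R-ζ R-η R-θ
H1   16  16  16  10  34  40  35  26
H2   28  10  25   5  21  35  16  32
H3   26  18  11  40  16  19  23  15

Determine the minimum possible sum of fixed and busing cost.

Open {H2, H3}: assign each demand point to its cheapest open site.
  R-α→H3 26, R-β→H2 10, R-γ→H3 11, R-δ→H2 5, R-ε→H3 16, R-ζ→H3 19, R-η→H2 16, R-θ→H3 15
  busing cost 118, fixed 55 → total 173.
Compare {H1, H3}: busing cost 126 + fixed 49 = 175.
Compare {H1, H2, H3}: busing cost 108 + fixed 80 = 188.
Compare {H3}: busing cost 168 + fixed 24 = 192.
All other subsets cost ≥ 175. Minimum total cost: 173.

173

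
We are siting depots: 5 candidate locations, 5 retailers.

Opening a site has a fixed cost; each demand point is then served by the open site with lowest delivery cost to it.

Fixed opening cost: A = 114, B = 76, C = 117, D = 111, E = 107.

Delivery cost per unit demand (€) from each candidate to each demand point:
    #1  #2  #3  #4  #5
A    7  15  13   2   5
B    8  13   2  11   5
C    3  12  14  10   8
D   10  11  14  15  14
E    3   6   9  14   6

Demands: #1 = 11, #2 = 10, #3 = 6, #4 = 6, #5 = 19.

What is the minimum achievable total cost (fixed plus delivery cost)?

Open {B, E}: assign each demand point to its cheapest open site.
  #1→E 11×3=33, #2→E 10×6=60, #3→B 6×2=12, #4→B 6×11=66, #5→B 19×5=95
  delivery cost 266, fixed 183 → total 449.
Compare {E}: delivery cost 345 + fixed 107 = 452.
Compare {B}: delivery cost 391 + fixed 76 = 467.
Compare {A, E}: delivery cost 254 + fixed 221 = 475.
All other subsets cost ≥ 452. Minimum total cost: 449.

449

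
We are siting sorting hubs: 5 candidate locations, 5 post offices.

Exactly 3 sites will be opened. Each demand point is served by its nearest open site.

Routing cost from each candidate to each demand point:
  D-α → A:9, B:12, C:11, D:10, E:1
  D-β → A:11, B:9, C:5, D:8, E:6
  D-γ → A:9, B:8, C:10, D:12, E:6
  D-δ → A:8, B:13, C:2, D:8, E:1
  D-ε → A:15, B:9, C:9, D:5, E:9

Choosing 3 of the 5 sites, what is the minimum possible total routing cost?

Open {D-γ, D-δ, D-ε}.
  A→D-δ 8, B→D-γ 8, C→D-δ 2, D→D-ε 5, E→D-δ 1  ⇒ total 24.
Compare {D-α, D-δ, D-ε}: total 25.
Compare {D-β, D-δ, D-ε}: total 25.
No size-3 selection does better; minimum is 24.

24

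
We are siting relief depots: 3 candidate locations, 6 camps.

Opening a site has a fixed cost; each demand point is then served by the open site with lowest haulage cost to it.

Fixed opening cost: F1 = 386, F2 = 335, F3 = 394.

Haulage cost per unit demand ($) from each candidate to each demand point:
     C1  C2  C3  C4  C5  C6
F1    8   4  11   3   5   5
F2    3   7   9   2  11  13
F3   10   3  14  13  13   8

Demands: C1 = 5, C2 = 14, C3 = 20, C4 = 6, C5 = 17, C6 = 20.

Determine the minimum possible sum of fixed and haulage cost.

905

Open {F1}: assign each demand point to its cheapest open site.
  C1→F1 5×8=40, C2→F1 14×4=56, C3→F1 20×11=220, C4→F1 6×3=18, C5→F1 17×5=85, C6→F1 20×5=100
  haulage cost 519, fixed 386 → total 905.
Compare {F2}: haulage cost 752 + fixed 335 = 1087.
Compare {F1, F2}: haulage cost 448 + fixed 721 = 1169.
Compare {F3}: haulage cost 831 + fixed 394 = 1225.
All other subsets cost ≥ 1087. Minimum total cost: 905.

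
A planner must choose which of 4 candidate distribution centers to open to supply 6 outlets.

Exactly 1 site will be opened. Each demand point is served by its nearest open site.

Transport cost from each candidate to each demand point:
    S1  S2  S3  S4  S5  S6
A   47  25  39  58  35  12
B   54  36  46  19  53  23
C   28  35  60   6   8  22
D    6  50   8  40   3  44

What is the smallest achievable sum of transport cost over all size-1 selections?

151

Open {D}.
  S1→D 6, S2→D 50, S3→D 8, S4→D 40, S5→D 3, S6→D 44  ⇒ total 151.
Compare {C}: total 159.
Compare {A}: total 216.
No size-1 selection does better; minimum is 151.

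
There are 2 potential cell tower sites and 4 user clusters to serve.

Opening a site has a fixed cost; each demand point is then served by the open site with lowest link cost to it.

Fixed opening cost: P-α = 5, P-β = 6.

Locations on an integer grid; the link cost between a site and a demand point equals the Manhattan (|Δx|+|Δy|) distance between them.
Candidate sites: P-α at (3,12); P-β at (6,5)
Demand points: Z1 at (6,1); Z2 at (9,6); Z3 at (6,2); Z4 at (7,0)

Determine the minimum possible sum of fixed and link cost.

23

Open {P-β}: assign each demand point to its cheapest open site.
  Z1→P-β 4, Z2→P-β 4, Z3→P-β 3, Z4→P-β 6
  link cost 17, fixed 6 → total 23.
Compare {P-α, P-β}: link cost 17 + fixed 11 = 28.
Compare {P-α}: link cost 55 + fixed 5 = 60.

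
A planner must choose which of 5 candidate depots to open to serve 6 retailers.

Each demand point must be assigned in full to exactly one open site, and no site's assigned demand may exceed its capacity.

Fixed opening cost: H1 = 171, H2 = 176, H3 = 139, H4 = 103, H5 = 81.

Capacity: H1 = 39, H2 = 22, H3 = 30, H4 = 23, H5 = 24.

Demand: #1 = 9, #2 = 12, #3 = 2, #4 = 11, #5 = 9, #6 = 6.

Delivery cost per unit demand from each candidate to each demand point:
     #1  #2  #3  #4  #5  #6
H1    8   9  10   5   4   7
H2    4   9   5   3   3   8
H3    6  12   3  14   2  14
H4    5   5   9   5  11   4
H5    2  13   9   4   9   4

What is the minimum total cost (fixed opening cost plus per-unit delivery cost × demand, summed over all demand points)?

493

Open {H3, H4, H5}; cheapest assignment that respects the capacities:
  H3 (cap 30, load 11): #3, #5 — cost 2×3 + 9×2 = 24
  H4 (cap 23, load 18): #2, #6 — cost 12×5 + 6×4 = 84
  H5 (cap 24, load 20): #1, #4 — cost 9×2 + 11×4 = 62
  Shipping 170, fixed 323 → total 493.
  Any other capacity-feasible assignment to {H3, H4, H5} ships for at least 170.
Compare {H1, H5}: its best feasible assignment gives total 511.
Compare {H3, H4}: its best feasible assignment gives total 519.
Every other set of open sites that can feasibly serve all demand totals ≥ 511 even under its best assignment. Minimum: 493.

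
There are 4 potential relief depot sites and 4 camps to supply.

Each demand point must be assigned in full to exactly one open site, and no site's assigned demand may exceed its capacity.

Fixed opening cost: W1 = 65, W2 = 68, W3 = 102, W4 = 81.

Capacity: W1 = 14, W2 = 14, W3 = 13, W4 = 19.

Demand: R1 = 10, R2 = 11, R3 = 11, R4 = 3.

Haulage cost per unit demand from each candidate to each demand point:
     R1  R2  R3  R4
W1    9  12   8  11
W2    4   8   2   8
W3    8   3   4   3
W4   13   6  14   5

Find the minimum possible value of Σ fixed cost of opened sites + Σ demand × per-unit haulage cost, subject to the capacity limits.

404

Open {W1, W2, W3}; cheapest assignment that respects the capacities:
  W1 (cap 14, load 10): R1 — cost 10×9 = 90
  W2 (cap 14, load 14): R3, R4 — cost 11×2 + 3×8 = 46
  W3 (cap 13, load 11): R2 — cost 11×3 = 33
  Shipping 169, fixed 235 → total 404.
  Any other capacity-feasible assignment to {W1, W2, W3} ships for at least 169.
Compare {W1, W2, W4}: its best feasible assignment gives total 407.
Compare {W2, W3, W4}: its best feasible assignment gives total 416.
Every other set of open sites that can feasibly serve all demand totals ≥ 407 even under its best assignment. Minimum: 404.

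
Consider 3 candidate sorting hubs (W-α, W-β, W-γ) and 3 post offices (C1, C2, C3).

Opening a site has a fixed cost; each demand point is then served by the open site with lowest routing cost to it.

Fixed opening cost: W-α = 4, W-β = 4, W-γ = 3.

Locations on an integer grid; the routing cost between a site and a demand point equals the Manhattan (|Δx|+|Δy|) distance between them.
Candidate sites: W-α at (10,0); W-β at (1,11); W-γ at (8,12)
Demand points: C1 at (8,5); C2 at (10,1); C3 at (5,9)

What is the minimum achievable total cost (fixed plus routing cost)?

21

Open {W-α, W-γ}: assign each demand point to its cheapest open site.
  C1→W-α 7, C2→W-α 1, C3→W-γ 6
  routing cost 14, fixed 7 → total 21.
Compare {W-α, W-β}: routing cost 14 + fixed 8 = 22.
Compare {W-α, W-β, W-γ}: routing cost 14 + fixed 11 = 25.
Compare {W-α}: routing cost 22 + fixed 4 = 26.
All other subsets cost ≥ 22. Minimum total cost: 21.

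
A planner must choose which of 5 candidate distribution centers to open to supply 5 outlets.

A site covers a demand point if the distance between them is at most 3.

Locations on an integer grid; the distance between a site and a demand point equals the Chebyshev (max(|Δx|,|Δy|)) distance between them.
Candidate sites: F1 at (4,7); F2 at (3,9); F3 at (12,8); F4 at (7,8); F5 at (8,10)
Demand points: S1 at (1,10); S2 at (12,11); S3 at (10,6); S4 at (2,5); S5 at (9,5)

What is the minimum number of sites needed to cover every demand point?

2

Coverage sets (demand points within 3 of each site):
  F1: {S1, S4}
  F2: {S1}
  F3: {S2, S3, S5}
  F4: {S3, S5}
  F5: {}
No single site covers all 5 demand points.
But {F1, F3} covers everything, so the minimum is 2.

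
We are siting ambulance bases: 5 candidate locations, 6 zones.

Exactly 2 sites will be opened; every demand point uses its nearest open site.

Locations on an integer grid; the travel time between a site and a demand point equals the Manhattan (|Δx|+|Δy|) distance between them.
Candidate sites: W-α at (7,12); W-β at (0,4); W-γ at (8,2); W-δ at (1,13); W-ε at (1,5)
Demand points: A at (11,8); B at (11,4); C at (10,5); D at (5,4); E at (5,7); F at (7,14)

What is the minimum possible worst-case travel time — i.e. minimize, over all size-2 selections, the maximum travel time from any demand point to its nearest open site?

8

Open {W-α, W-γ}.
  Farthest demand point is A at travel time 8 (to W-α); all others are ≤ 8.
With {W-γ, W-δ} the worst case is 9.
With {W-α, W-β} the worst case is 11.
No size-2 selection achieves below 8.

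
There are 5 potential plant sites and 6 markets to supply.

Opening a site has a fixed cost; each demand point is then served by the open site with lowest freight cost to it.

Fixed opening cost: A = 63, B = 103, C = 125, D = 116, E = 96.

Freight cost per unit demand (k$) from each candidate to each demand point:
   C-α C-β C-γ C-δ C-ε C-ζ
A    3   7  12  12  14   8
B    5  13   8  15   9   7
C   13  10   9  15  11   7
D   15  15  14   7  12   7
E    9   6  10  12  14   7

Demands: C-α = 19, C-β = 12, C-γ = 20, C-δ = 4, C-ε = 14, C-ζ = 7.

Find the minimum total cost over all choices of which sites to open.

690

Open {A, B}: assign each demand point to its cheapest open site.
  C-α→A 19×3=57, C-β→A 12×7=84, C-γ→B 20×8=160, C-δ→A 4×12=48, C-ε→B 14×9=126, C-ζ→B 7×7=49
  freight cost 524, fixed 166 → total 690.
Compare {A}: freight cost 681 + fixed 63 = 744.
Compare {B}: freight cost 646 + fixed 103 = 749.
Compare {B, E}: freight cost 550 + fixed 199 = 749.
All other subsets cost ≥ 744. Minimum total cost: 690.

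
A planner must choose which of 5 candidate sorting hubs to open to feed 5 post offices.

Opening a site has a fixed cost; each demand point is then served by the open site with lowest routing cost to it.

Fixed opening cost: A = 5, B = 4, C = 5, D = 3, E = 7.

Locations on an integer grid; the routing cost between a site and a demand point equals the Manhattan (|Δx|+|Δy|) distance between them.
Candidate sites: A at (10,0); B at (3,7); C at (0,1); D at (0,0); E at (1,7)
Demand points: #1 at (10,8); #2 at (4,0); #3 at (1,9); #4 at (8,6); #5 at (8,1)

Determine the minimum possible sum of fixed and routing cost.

36

Open {A, B}: assign each demand point to its cheapest open site.
  #1→A 8, #2→A 6, #3→B 4, #4→B 6, #5→A 3
  routing cost 27, fixed 9 → total 36.
Compare {A, B, D}: routing cost 25 + fixed 12 = 37.
Compare {B, D}: routing cost 31 + fixed 7 = 38.
Compare {A, E}: routing cost 27 + fixed 12 = 39.
All other subsets cost ≥ 37. Minimum total cost: 36.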